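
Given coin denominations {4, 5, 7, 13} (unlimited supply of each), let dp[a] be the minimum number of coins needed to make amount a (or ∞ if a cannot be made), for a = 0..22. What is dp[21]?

 a  0  1  2  3  4  5  6  7  8  9 10 11 12 13 14 15 16 17 18 19 20 21 22
dp  0  -  -  -  1  1  -  1  2  2  2  2  2  1  2  3  3  2  2  3  2  3  3
(- denotes ∞ / unreachable)

3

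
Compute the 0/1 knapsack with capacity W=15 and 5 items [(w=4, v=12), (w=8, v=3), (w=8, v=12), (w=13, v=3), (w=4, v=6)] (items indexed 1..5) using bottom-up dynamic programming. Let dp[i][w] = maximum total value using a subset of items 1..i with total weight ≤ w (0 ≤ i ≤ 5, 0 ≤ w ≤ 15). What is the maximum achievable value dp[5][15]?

i\w   0   1   2   3   4   5   6   7   8   9  10  11  12  13  14  15
  0   0   0   0   0   0   0   0   0   0   0   0   0   0   0   0   0
  1   0   0   0   0  12  12  12  12  12  12  12  12  12  12  12  12
  2   0   0   0   0  12  12  12  12  12  12  12  12  15  15  15  15
  3   0   0   0   0  12  12  12  12  12  12  12  12  24  24  24  24
  4   0   0   0   0  12  12  12  12  12  12  12  12  24  24  24  24
  5   0   0   0   0  12  12  12  12  18  18  18  18  24  24  24  24

24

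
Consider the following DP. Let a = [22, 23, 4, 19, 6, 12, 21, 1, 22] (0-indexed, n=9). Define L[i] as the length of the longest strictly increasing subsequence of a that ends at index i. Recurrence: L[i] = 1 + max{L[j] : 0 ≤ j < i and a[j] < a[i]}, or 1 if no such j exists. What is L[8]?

5

   i    0    1    2    3    4    5    6    7    8
a[i]   22   23    4   19    6   12   21    1   22
L[i]    1    2    1    2    2    3    4    1    5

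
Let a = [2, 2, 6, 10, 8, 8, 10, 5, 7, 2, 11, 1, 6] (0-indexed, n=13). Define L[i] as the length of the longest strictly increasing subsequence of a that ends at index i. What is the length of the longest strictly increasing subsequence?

   i    0    1    2    3    4    5    6    7    8    9   10   11   12
a[i]    2    2    6   10    8    8   10    5    7    2   11    1    6
L[i]    1    1    2    3    3    3    4    2    3    1    5    1    3

5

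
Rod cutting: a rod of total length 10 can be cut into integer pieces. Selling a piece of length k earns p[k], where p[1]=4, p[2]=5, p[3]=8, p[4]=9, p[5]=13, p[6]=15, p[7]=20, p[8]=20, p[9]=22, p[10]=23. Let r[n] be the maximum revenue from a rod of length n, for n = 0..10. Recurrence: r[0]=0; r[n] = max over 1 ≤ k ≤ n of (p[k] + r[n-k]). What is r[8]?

32

   n    0    1    2    3    4    5    6    7    8    9   10
r[n]    0    4    8   12   16   20   24   28   32   36   40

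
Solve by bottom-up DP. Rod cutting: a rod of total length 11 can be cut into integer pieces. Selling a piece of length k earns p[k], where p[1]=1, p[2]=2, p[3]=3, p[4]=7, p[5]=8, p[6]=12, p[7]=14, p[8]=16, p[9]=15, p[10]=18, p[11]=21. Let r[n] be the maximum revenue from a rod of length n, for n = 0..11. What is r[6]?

   n    0    1    2    3    4    5    6    7    8    9   10   11
r[n]    0    1    2    3    7    8   12   14   16   17   19   21

12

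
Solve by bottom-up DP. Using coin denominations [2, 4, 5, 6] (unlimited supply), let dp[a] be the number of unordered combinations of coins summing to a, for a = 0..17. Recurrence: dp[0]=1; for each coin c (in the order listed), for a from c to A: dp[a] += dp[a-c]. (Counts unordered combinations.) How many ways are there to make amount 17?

after  coin     0     1     2     3     4     5     6     7     8     9    10    11    12    13    14    15    16    17
          2     1     0     1     0     1     0     1     0     1     0     1     0     1     0     1     0     1     0
          4     1     0     1     0     2     0     2     0     3     0     3     0     4     0     4     0     5     0
          5     1     0     1     0     2     1     2     1     3     2     4     2     5     3     6     4     7     5
          6     1     0     1     0     2     1     3     1     4     2     6     3     8     4    10     6    13     8

8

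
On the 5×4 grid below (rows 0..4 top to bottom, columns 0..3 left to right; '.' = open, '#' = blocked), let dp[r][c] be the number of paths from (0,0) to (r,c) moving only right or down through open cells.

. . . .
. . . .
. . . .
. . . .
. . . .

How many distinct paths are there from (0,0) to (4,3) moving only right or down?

35

r\c   0   1   2   3
  0   1   1   1   1
  1   1   2   3   4
  2   1   3   6  10
  3   1   4  10  20
  4   1   5  15  35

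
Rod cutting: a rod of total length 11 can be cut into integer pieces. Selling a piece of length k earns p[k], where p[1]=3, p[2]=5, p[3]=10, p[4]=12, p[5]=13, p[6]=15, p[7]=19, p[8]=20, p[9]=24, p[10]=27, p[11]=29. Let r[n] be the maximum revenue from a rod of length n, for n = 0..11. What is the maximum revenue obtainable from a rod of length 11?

36

   n    0    1    2    3    4    5    6    7    8    9   10   11
r[n]    0    3    6   10   13   16   20   23   26   30   33   36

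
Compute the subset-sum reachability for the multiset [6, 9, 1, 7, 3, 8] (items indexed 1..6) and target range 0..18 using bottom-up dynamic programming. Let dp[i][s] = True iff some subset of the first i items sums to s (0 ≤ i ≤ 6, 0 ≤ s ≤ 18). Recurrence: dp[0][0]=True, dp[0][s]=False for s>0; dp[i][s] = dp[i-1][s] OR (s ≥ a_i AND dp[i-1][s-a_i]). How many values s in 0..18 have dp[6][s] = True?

17

i\s   0   1   2   3   4   5   6   7   8   9  10  11  12  13  14  15  16  17  18
  0   T   F   F   F   F   F   F   F   F   F   F   F   F   F   F   F   F   F   F
  1   T   F   F   F   F   F   T   F   F   F   F   F   F   F   F   F   F   F   F
  2   T   F   F   F   F   F   T   F   F   T   F   F   F   F   F   T   F   F   F
  3   T   T   F   F   F   F   T   T   F   T   T   F   F   F   F   T   T   F   F
  4   T   T   F   F   F   F   T   T   T   T   T   F   F   T   T   T   T   T   F
  5   T   T   F   T   T   F   T   T   T   T   T   T   T   T   T   T   T   T   T
  6   T   T   F   T   T   F   T   T   T   T   T   T   T   T   T   T   T   T   T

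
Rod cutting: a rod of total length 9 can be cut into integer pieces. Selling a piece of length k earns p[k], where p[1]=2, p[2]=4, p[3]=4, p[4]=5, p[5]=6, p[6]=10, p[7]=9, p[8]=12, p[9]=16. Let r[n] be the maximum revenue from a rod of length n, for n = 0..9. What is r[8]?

16

   n    0    1    2    3    4    5    6    7    8    9
r[n]    0    2    4    6    8   10   12   14   16   18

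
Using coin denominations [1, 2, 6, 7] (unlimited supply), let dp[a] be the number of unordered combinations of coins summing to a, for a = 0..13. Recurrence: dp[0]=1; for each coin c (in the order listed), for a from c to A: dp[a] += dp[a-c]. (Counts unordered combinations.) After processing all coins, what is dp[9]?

after  coin     0     1     2     3     4     5     6     7     8     9    10    11    12    13
          1     1     1     1     1     1     1     1     1     1     1     1     1     1     1
          2     1     1     2     2     3     3     4     4     5     5     6     6     7     7
          6     1     1     2     2     3     3     5     5     7     7     9     9    12    12
          7     1     1     2     2     3     3     5     6     8     9    11    12    15    17

9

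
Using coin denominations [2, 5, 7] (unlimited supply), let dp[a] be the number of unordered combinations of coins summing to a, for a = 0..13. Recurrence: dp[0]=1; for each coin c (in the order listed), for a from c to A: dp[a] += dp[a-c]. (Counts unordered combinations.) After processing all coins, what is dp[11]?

2

after  coin     0     1     2     3     4     5     6     7     8     9    10    11    12    13
          2     1     0     1     0     1     0     1     0     1     0     1     0     1     0
          5     1     0     1     0     1     1     1     1     1     1     2     1     2     1
          7     1     0     1     0     1     1     1     2     1     2     2     2     3     2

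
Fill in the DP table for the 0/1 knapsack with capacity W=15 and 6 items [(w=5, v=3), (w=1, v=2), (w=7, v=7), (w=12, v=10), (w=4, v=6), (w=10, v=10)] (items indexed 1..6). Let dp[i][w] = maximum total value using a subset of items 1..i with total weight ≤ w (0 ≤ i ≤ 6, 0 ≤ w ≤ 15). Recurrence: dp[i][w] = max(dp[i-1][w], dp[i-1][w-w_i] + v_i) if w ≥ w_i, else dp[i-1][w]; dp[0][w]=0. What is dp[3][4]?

i\w   0   1   2   3   4   5   6   7   8   9  10  11  12  13  14  15
  0   0   0   0   0   0   0   0   0   0   0   0   0   0   0   0   0
  1   0   0   0   0   0   3   3   3   3   3   3   3   3   3   3   3
  2   0   2   2   2   2   3   5   5   5   5   5   5   5   5   5   5
  3   0   2   2   2   2   3   5   7   9   9   9   9  10  12  12  12
  4   0   2   2   2   2   3   5   7   9   9   9   9  10  12  12  12
  5   0   2   2   2   6   8   8   8   9   9  11  13  15  15  15  15
  6   0   2   2   2   6   8   8   8   9   9  11  13  15  15  16  18

2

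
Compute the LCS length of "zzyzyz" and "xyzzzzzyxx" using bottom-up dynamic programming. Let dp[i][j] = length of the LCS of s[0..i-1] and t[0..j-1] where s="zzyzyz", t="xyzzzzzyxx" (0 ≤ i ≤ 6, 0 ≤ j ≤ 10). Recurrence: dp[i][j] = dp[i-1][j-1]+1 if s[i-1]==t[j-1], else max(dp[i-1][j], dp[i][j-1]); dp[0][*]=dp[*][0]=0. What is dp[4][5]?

3

   ''  x  y  z  z  z  z  z  y  x  x
''  0  0  0  0  0  0  0  0  0  0  0
 z  0  0  0  1  1  1  1  1  1  1  1
 z  0  0  0  1  2  2  2  2  2  2  2
 y  0  0  1  1  2  2  2  2  3  3  3
 z  0  0  1  2  2  3  3  3  3  3  3
 y  0  0  1  2  2  3  3  3  4  4  4
 z  0  0  1  2  3  3  4  4  4  4  4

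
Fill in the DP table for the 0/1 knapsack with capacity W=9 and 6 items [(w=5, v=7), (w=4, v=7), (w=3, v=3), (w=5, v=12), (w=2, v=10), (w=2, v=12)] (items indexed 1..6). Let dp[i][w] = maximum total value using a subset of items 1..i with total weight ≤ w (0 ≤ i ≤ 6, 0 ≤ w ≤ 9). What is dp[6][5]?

i\w   0   1   2   3   4   5   6   7   8   9
  0   0   0   0   0   0   0   0   0   0   0
  1   0   0   0   0   0   7   7   7   7   7
  2   0   0   0   0   7   7   7   7   7  14
  3   0   0   0   3   7   7   7  10  10  14
  4   0   0   0   3   7  12  12  12  15  19
  5   0   0  10  10  10  13  17  22  22  22
  6   0   0  12  12  22  22  22  25  29  34

22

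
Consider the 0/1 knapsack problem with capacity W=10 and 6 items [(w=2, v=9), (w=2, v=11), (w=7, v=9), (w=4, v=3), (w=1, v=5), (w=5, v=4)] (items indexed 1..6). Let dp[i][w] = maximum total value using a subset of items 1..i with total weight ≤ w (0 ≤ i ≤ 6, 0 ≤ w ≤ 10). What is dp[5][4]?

20

i\w   0   1   2   3   4   5   6   7   8   9  10
  0   0   0   0   0   0   0   0   0   0   0   0
  1   0   0   9   9   9   9   9   9   9   9   9
  2   0   0  11  11  20  20  20  20  20  20  20
  3   0   0  11  11  20  20  20  20  20  20  20
  4   0   0  11  11  20  20  20  20  23  23  23
  5   0   5  11  16  20  25  25  25  25  28  28
  6   0   5  11  16  20  25  25  25  25  28  29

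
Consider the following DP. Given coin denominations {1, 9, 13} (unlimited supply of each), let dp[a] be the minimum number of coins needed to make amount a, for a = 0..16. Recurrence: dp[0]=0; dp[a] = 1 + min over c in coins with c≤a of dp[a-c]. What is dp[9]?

1

 a  0  1  2  3  4  5  6  7  8  9 10 11 12 13 14 15 16
dp  0  1  2  3  4  5  6  7  8  1  2  3  4  1  2  3  4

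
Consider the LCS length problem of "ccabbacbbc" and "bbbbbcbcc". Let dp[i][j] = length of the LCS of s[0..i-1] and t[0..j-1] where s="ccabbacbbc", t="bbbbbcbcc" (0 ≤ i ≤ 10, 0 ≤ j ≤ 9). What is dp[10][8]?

   ''  b  b  b  b  b  c  b  c  c
''  0  0  0  0  0  0  0  0  0  0
 c  0  0  0  0  0  0  1  1  1  1
 c  0  0  0  0  0  0  1  1  2  2
 a  0  0  0  0  0  0  1  1  2  2
 b  0  1  1  1  1  1  1  2  2  2
 b  0  1  2  2  2  2  2  2  2  2
 a  0  1  2  2  2  2  2  2  2  2
 c  0  1  2  2  2  2  3  3  3  3
 b  0  1  2  3  3  3  3  4  4  4
 b  0  1  2  3  4  4  4  4  4  4
 c  0  1  2  3  4  4  5  5  5  5

5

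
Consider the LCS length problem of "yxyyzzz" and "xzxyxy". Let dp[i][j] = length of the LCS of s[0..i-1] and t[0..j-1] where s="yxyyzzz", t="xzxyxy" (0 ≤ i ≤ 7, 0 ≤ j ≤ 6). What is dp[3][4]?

2

   ''  x  z  x  y  x  y
''  0  0  0  0  0  0  0
 y  0  0  0  0  1  1  1
 x  0  1  1  1  1  2  2
 y  0  1  1  1  2  2  3
 y  0  1  1  1  2  2  3
 z  0  1  2  2  2  2  3
 z  0  1  2  2  2  2  3
 z  0  1  2  2  2  2  3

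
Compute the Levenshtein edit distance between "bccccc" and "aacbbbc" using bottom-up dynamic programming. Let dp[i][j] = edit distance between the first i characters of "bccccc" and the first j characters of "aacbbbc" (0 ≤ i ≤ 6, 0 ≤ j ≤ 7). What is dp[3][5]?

   ''  a  a  c  b  b  b  c
''  0  1  2  3  4  5  6  7
 b  1  1  2  3  3  4  5  6
 c  2  2  2  2  3  4  5  5
 c  3  3  3  2  3  4  5  5
 c  4  4  4  3  3  4  5  5
 c  5  5  5  4  4  4  5  5
 c  6  6  6  5  5  5  5  5

4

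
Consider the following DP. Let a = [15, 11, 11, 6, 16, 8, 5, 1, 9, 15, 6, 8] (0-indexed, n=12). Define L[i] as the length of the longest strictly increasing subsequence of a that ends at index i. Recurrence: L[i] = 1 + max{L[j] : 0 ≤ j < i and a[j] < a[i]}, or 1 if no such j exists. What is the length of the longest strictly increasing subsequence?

4

   i    0    1    2    3    4    5    6    7    8    9   10   11
a[i]   15   11   11    6   16    8    5    1    9   15    6    8
L[i]    1    1    1    1    2    2    1    1    3    4    2    3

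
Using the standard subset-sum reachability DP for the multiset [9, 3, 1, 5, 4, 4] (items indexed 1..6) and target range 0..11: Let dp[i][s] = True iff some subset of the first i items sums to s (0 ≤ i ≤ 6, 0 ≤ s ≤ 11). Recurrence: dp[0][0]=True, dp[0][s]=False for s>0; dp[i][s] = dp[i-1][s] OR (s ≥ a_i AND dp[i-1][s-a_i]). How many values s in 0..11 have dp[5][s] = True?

10

i\s   0   1   2   3   4   5   6   7   8   9  10  11
  0   T   F   F   F   F   F   F   F   F   F   F   F
  1   T   F   F   F   F   F   F   F   F   T   F   F
  2   T   F   F   T   F   F   F   F   F   T   F   F
  3   T   T   F   T   T   F   F   F   F   T   T   F
  4   T   T   F   T   T   T   T   F   T   T   T   F
  5   T   T   F   T   T   T   T   T   T   T   T   F
  6   T   T   F   T   T   T   T   T   T   T   T   T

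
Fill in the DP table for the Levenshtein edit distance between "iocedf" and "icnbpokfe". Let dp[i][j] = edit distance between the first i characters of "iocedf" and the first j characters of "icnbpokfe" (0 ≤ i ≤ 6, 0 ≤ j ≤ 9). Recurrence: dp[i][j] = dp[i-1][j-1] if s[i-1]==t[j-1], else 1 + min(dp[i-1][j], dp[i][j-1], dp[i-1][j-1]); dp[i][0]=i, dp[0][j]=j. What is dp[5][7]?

   ''  i  c  n  b  p  o  k  f  e
''  0  1  2  3  4  5  6  7  8  9
 i  1  0  1  2  3  4  5  6  7  8
 o  2  1  1  2  3  4  4  5  6  7
 c  3  2  1  2  3  4  5  5  6  7
 e  4  3  2  2  3  4  5  6  6  6
 d  5  4  3  3  3  4  5  6  7  7
 f  6  5  4  4  4  4  5  6  6  7

6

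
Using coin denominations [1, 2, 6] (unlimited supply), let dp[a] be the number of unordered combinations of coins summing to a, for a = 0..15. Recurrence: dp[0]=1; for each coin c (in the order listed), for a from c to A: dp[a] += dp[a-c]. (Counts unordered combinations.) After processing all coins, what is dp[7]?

5

after  coin     0     1     2     3     4     5     6     7     8     9    10    11    12    13    14    15
          1     1     1     1     1     1     1     1     1     1     1     1     1     1     1     1     1
          2     1     1     2     2     3     3     4     4     5     5     6     6     7     7     8     8
          6     1     1     2     2     3     3     5     5     7     7     9     9    12    12    15    15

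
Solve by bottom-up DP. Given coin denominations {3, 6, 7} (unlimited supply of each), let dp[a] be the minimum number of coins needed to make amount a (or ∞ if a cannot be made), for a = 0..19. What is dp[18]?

3

 a  0  1  2  3  4  5  6  7  8  9 10 11 12 13 14 15 16 17 18 19
dp  0  -  -  1  -  -  1  1  -  2  2  -  2  2  2  3  3  3  3  3
(- denotes ∞ / unreachable)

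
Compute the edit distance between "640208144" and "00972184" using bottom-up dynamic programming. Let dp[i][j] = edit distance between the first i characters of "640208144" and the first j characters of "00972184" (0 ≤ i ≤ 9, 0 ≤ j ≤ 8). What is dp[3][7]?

7

   ''  0  0  9  7  2  1  8  4
''  0  1  2  3  4  5  6  7  8
 6  1  1  2  3  4  5  6  7  8
 4  2  2  2  3  4  5  6  7  7
 0  3  2  2  3  4  5  6  7  8
 2  4  3  3  3  4  4  5  6  7
 0  5  4  3  4  4  5  5  6  7
 8  6  5  4  4  5  5  6  5  6
 1  7  6  5  5  5  6  5  6  6
 4  8  7  6  6  6  6  6  6  6
 4  9  8  7  7  7  7  7  7  6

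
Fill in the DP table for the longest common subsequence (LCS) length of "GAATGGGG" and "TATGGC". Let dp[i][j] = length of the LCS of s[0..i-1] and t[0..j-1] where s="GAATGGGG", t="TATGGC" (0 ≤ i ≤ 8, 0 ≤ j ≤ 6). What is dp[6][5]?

4

   ''  T  A  T  G  G  C
''  0  0  0  0  0  0  0
 G  0  0  0  0  1  1  1
 A  0  0  1  1  1  1  1
 A  0  0  1  1  1  1  1
 T  0  1  1  2  2  2  2
 G  0  1  1  2  3  3  3
 G  0  1  1  2  3  4  4
 G  0  1  1  2  3  4  4
 G  0  1  1  2  3  4  4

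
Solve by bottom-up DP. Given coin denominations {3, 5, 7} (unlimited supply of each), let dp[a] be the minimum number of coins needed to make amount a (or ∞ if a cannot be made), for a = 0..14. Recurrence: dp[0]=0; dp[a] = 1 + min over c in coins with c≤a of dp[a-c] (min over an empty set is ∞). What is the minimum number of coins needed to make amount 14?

2

 a  0  1  2  3  4  5  6  7  8  9 10 11 12 13 14
dp  0  -  -  1  -  1  2  1  2  3  2  3  2  3  2
(- denotes ∞ / unreachable)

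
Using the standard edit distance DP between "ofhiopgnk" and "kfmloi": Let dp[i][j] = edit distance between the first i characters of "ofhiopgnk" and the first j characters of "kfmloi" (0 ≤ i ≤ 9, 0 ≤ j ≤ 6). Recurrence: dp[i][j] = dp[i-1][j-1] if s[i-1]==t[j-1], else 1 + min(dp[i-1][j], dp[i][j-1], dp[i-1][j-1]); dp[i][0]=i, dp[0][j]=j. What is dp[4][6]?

4

   ''  k  f  m  l  o  i
''  0  1  2  3  4  5  6
 o  1  1  2  3  4  4  5
 f  2  2  1  2  3  4  5
 h  3  3  2  2  3  4  5
 i  4  4  3  3  3  4  4
 o  5  5  4  4  4  3  4
 p  6  6  5  5  5  4  4
 g  7  7  6  6  6  5  5
 n  8  8  7  7  7  6  6
 k  9  8  8  8  8  7  7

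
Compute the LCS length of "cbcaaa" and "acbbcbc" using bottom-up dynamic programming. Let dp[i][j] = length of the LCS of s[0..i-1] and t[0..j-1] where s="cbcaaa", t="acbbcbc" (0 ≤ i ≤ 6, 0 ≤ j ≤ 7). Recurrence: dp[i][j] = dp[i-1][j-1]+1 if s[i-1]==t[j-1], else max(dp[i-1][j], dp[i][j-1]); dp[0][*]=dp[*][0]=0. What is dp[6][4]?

2

   ''  a  c  b  b  c  b  c
''  0  0  0  0  0  0  0  0
 c  0  0  1  1  1  1  1  1
 b  0  0  1  2  2  2  2  2
 c  0  0  1  2  2  3  3  3
 a  0  1  1  2  2  3  3  3
 a  0  1  1  2  2  3  3  3
 a  0  1  1  2  2  3  3  3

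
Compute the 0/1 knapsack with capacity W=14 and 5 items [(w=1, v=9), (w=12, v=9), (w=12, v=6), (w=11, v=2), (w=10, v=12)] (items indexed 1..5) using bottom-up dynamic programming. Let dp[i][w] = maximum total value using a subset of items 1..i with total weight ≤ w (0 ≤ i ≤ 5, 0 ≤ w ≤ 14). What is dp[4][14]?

18

i\w   0   1   2   3   4   5   6   7   8   9  10  11  12  13  14
  0   0   0   0   0   0   0   0   0   0   0   0   0   0   0   0
  1   0   9   9   9   9   9   9   9   9   9   9   9   9   9   9
  2   0   9   9   9   9   9   9   9   9   9   9   9   9  18  18
  3   0   9   9   9   9   9   9   9   9   9   9   9   9  18  18
  4   0   9   9   9   9   9   9   9   9   9   9   9  11  18  18
  5   0   9   9   9   9   9   9   9   9   9  12  21  21  21  21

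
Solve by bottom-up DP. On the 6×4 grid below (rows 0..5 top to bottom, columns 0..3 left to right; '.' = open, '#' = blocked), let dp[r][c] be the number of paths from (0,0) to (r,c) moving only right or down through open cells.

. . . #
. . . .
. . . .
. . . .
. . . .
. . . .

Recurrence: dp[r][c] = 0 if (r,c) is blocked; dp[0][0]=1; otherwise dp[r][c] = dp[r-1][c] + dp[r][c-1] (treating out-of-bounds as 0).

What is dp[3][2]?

10

r\c   0   1   2   3
  0   1   1   1   0
  1   1   2   3   3
  2   1   3   6   9
  3   1   4  10  19
  4   1   5  15  34
  5   1   6  21  55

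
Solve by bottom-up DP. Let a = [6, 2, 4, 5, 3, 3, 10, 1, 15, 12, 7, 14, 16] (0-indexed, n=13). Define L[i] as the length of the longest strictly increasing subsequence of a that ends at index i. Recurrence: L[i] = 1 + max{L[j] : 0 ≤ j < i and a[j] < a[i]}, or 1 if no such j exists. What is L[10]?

   i    0    1    2    3    4    5    6    7    8    9   10   11   12
a[i]    6    2    4    5    3    3   10    1   15   12    7   14   16
L[i]    1    1    2    3    2    2    4    1    5    5    4    6    7

4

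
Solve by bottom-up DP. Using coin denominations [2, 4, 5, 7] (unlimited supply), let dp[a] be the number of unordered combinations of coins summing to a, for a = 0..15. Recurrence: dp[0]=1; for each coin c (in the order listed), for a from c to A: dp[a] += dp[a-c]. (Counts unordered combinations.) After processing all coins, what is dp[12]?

after  coin     0     1     2     3     4     5     6     7     8     9    10    11    12    13    14    15
          2     1     0     1     0     1     0     1     0     1     0     1     0     1     0     1     0
          4     1     0     1     0     2     0     2     0     3     0     3     0     4     0     4     0
          5     1     0     1     0     2     1     2     1     3     2     4     2     5     3     6     4
          7     1     0     1     0     2     1     2     2     3     3     4     4     6     5     8     7

6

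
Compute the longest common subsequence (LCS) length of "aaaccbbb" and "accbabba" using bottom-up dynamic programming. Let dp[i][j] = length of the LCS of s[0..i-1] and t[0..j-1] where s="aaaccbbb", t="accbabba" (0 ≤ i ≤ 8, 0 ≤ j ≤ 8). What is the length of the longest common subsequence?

6

   ''  a  c  c  b  a  b  b  a
''  0  0  0  0  0  0  0  0  0
 a  0  1  1  1  1  1  1  1  1
 a  0  1  1  1  1  2  2  2  2
 a  0  1  1  1  1  2  2  2  3
 c  0  1  2  2  2  2  2  2  3
 c  0  1  2  3  3  3  3  3  3
 b  0  1  2  3  4  4  4  4  4
 b  0  1  2  3  4  4  5  5  5
 b  0  1  2  3  4  4  5  6  6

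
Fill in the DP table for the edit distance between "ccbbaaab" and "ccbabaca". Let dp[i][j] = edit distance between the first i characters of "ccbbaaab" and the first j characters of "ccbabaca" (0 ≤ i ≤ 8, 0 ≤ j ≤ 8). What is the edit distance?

   ''  c  c  b  a  b  a  c  a
''  0  1  2  3  4  5  6  7  8
 c  1  0  1  2  3  4  5  6  7
 c  2  1  0  1  2  3  4  5  6
 b  3  2  1  0  1  2  3  4  5
 b  4  3  2  1  1  1  2  3  4
 a  5  4  3  2  1  2  1  2  3
 a  6  5  4  3  2  2  2  2  2
 a  7  6  5  4  3  3  2  3  2
 b  8  7  6  5  4  3  3  3  3

3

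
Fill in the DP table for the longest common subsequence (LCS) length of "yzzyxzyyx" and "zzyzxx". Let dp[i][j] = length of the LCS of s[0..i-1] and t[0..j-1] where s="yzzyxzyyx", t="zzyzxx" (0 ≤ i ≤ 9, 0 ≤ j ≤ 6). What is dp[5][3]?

3

   ''  z  z  y  z  x  x
''  0  0  0  0  0  0  0
 y  0  0  0  1  1  1  1
 z  0  1  1  1  2  2  2
 z  0  1  2  2  2  2  2
 y  0  1  2  3  3  3  3
 x  0  1  2  3  3  4  4
 z  0  1  2  3  4  4  4
 y  0  1  2  3  4  4  4
 y  0  1  2  3  4  4  4
 x  0  1  2  3  4  5  5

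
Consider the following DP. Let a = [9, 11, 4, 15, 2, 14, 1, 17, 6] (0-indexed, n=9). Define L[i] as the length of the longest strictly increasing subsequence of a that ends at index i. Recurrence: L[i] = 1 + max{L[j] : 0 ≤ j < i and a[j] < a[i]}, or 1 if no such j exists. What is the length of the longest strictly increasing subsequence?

4

   i    0    1    2    3    4    5    6    7    8
a[i]    9   11    4   15    2   14    1   17    6
L[i]    1    2    1    3    1    3    1    4    2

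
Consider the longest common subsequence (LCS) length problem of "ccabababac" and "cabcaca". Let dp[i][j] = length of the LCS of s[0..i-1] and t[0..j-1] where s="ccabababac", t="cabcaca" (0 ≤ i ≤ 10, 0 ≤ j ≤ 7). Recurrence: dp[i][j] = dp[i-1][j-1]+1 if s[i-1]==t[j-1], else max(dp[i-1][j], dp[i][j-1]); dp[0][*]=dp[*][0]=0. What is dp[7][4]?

3

   ''  c  a  b  c  a  c  a
''  0  0  0  0  0  0  0  0
 c  0  1  1  1  1  1  1  1
 c  0  1  1  1  2  2  2  2
 a  0  1  2  2  2  3  3  3
 b  0  1  2  3  3  3  3  3
 a  0  1  2  3  3  4  4  4
 b  0  1  2  3  3  4  4  4
 a  0  1  2  3  3  4  4  5
 b  0  1  2  3  3  4  4  5
 a  0  1  2  3  3  4  4  5
 c  0  1  2  3  4  4  5  5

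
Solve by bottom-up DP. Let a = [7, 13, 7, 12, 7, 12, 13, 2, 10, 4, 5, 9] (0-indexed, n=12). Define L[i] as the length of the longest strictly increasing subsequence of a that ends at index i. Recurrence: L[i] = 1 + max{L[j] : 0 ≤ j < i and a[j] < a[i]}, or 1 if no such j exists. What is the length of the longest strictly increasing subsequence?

4

   i    0    1    2    3    4    5    6    7    8    9   10   11
a[i]    7   13    7   12    7   12   13    2   10    4    5    9
L[i]    1    2    1    2    1    2    3    1    2    2    3    4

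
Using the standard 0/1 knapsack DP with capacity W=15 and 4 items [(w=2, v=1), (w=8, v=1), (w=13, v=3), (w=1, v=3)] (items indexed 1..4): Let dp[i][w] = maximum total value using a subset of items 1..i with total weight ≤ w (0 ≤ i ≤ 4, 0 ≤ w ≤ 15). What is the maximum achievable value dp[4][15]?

i\w   0   1   2   3   4   5   6   7   8   9  10  11  12  13  14  15
  0   0   0   0   0   0   0   0   0   0   0   0   0   0   0   0   0
  1   0   0   1   1   1   1   1   1   1   1   1   1   1   1   1   1
  2   0   0   1   1   1   1   1   1   1   1   2   2   2   2   2   2
  3   0   0   1   1   1   1   1   1   1   1   2   2   2   3   3   4
  4   0   3   3   4   4   4   4   4   4   4   4   5   5   5   6   6

6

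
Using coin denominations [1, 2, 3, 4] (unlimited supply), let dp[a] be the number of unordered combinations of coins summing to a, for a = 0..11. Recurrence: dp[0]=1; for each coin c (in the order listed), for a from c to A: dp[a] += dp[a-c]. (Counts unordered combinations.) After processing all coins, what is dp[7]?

11

after  coin     0     1     2     3     4     5     6     7     8     9    10    11
          1     1     1     1     1     1     1     1     1     1     1     1     1
          2     1     1     2     2     3     3     4     4     5     5     6     6
          3     1     1     2     3     4     5     7     8    10    12    14    16
          4     1     1     2     3     5     6     9    11    15    18    23    27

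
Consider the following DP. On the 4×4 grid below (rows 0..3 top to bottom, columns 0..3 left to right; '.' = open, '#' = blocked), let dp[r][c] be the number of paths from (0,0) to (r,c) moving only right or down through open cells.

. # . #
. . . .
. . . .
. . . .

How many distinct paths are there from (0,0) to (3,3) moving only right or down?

10

r\c   0   1   2   3
  0   1   0   0   0
  1   1   1   1   1
  2   1   2   3   4
  3   1   3   6  10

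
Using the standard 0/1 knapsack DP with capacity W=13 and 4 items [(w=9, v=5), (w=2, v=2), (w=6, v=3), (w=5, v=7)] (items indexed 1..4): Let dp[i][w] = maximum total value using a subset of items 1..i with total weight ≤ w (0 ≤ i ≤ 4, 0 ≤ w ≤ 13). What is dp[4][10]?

i\w   0   1   2   3   4   5   6   7   8   9  10  11  12  13
  0   0   0   0   0   0   0   0   0   0   0   0   0   0   0
  1   0   0   0   0   0   0   0   0   0   5   5   5   5   5
  2   0   0   2   2   2   2   2   2   2   5   5   7   7   7
  3   0   0   2   2   2   2   3   3   5   5   5   7   7   7
  4   0   0   2   2   2   7   7   9   9   9   9  10  10  12

9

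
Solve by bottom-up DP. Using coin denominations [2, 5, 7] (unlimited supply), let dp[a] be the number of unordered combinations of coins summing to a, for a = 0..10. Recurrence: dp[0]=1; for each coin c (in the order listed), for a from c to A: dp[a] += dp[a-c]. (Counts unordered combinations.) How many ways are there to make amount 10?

after  coin     0     1     2     3     4     5     6     7     8     9    10
          2     1     0     1     0     1     0     1     0     1     0     1
          5     1     0     1     0     1     1     1     1     1     1     2
          7     1     0     1     0     1     1     1     2     1     2     2

2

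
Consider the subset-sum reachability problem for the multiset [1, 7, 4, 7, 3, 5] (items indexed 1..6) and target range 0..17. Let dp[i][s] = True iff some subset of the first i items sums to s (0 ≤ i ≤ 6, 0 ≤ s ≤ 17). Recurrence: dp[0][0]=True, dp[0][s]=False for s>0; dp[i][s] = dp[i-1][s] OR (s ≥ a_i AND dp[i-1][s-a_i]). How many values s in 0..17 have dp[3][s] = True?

8

i\s   0   1   2   3   4   5   6   7   8   9  10  11  12  13  14  15  16  17
  0   T   F   F   F   F   F   F   F   F   F   F   F   F   F   F   F   F   F
  1   T   T   F   F   F   F   F   F   F   F   F   F   F   F   F   F   F   F
  2   T   T   F   F   F   F   F   T   T   F   F   F   F   F   F   F   F   F
  3   T   T   F   F   T   T   F   T   T   F   F   T   T   F   F   F   F   F
  4   T   T   F   F   T   T   F   T   T   F   F   T   T   F   T   T   F   F
  5   T   T   F   T   T   T   F   T   T   F   T   T   T   F   T   T   F   T
  6   T   T   F   T   T   T   T   T   T   T   T   T   T   T   T   T   T   T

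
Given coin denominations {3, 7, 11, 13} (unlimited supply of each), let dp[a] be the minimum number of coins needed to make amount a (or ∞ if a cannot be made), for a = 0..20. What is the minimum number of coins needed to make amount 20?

2

 a  0  1  2  3  4  5  6  7  8  9 10 11 12 13 14 15 16 17 18 19 20
dp  0  -  -  1  -  -  2  1  -  3  2  1  4  1  2  5  2  3  2  3  2
(- denotes ∞ / unreachable)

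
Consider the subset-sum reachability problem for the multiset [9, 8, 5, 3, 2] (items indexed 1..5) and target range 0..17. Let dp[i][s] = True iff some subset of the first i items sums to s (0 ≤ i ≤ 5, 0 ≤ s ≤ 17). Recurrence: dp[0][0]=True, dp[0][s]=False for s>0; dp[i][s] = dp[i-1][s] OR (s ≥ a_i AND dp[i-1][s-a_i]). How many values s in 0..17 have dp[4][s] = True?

11

i\s   0   1   2   3   4   5   6   7   8   9  10  11  12  13  14  15  16  17
  0   T   F   F   F   F   F   F   F   F   F   F   F   F   F   F   F   F   F
  1   T   F   F   F   F   F   F   F   F   T   F   F   F   F   F   F   F   F
  2   T   F   F   F   F   F   F   F   T   T   F   F   F   F   F   F   F   T
  3   T   F   F   F   F   T   F   F   T   T   F   F   F   T   T   F   F   T
  4   T   F   F   T   F   T   F   F   T   T   F   T   T   T   T   F   T   T
  5   T   F   T   T   F   T   F   T   T   T   T   T   T   T   T   T   T   T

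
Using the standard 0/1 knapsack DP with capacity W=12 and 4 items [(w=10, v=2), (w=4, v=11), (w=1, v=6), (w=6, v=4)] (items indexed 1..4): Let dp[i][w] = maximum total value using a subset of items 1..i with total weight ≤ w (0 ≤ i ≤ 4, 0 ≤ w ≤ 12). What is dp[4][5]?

17

i\w   0   1   2   3   4   5   6   7   8   9  10  11  12
  0   0   0   0   0   0   0   0   0   0   0   0   0   0
  1   0   0   0   0   0   0   0   0   0   0   2   2   2
  2   0   0   0   0  11  11  11  11  11  11  11  11  11
  3   0   6   6   6  11  17  17  17  17  17  17  17  17
  4   0   6   6   6  11  17  17  17  17  17  17  21  21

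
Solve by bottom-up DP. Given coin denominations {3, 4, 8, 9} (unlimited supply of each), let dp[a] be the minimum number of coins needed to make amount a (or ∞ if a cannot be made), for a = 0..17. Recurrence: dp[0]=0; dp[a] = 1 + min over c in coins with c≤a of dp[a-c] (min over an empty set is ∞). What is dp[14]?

3

 a  0  1  2  3  4  5  6  7  8  9 10 11 12 13 14 15 16 17
dp  0  -  -  1  1  -  2  2  1  1  3  2  2  2  3  3  2  2
(- denotes ∞ / unreachable)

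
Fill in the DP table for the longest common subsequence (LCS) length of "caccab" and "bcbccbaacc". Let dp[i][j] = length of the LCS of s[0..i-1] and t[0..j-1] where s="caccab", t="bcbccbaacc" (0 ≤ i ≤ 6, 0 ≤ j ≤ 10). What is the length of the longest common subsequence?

   ''  b  c  b  c  c  b  a  a  c  c
''  0  0  0  0  0  0  0  0  0  0  0
 c  0  0  1  1  1  1  1  1  1  1  1
 a  0  0  1  1  1  1  1  2  2  2  2
 c  0  0  1  1  2  2  2  2  2  3  3
 c  0  0  1  1  2  3  3  3  3  3  4
 a  0  0  1  1  2  3  3  4  4  4  4
 b  0  1  1  2  2  3  4  4  4  4  4

4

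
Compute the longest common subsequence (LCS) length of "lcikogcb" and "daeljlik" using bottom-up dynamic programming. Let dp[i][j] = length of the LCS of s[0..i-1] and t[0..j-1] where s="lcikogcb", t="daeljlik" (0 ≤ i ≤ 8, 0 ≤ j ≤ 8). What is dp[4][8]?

   ''  d  a  e  l  j  l  i  k
''  0  0  0  0  0  0  0  0  0
 l  0  0  0  0  1  1  1  1  1
 c  0  0  0  0  1  1  1  1  1
 i  0  0  0  0  1  1  1  2  2
 k  0  0  0  0  1  1  1  2  3
 o  0  0  0  0  1  1  1  2  3
 g  0  0  0  0  1  1  1  2  3
 c  0  0  0  0  1  1  1  2  3
 b  0  0  0  0  1  1  1  2  3

3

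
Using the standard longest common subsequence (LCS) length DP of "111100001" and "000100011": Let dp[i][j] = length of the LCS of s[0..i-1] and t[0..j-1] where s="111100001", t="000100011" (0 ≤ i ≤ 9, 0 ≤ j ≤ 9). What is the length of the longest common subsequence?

   ''  0  0  0  1  0  0  0  1  1
''  0  0  0  0  0  0  0  0  0  0
 1  0  0  0  0  1  1  1  1  1  1
 1  0  0  0  0  1  1  1  1  2  2
 1  0  0  0  0  1  1  1  1  2  3
 1  0  0  0  0  1  1  1  1  2  3
 0  0  1  1  1  1  2  2  2  2  3
 0  0  1  2  2  2  2  3  3  3  3
 0  0  1  2  3  3  3  3  4  4  4
 0  0  1  2  3  3  4  4  4  4  4
 1  0  1  2  3  4  4  4  4  5  5

5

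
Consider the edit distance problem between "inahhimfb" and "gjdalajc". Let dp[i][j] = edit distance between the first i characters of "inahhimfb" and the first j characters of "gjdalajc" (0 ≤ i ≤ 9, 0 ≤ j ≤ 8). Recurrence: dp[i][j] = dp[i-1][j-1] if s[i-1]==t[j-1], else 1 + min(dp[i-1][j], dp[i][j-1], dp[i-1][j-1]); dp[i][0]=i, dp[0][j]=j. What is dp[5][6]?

   ''  g  j  d  a  l  a  j  c
''  0  1  2  3  4  5  6  7  8
 i  1  1  2  3  4  5  6  7  8
 n  2  2  2  3  4  5  6  7  8
 a  3  3  3  3  3  4  5  6  7
 h  4  4  4  4  4  4  5  6  7
 h  5  5  5  5  5  5  5  6  7
 i  6  6  6  6  6  6  6  6  7
 m  7  7  7  7  7  7  7  7  7
 f  8  8  8  8  8  8  8  8  8
 b  9  9  9  9  9  9  9  9  9

5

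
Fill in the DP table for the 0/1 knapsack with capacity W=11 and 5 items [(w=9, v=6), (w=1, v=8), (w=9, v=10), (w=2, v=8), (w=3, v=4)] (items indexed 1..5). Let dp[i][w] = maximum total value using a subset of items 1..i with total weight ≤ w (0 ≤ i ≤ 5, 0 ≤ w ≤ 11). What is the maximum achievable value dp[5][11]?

20

i\w   0   1   2   3   4   5   6   7   8   9  10  11
  0   0   0   0   0   0   0   0   0   0   0   0   0
  1   0   0   0   0   0   0   0   0   0   6   6   6
  2   0   8   8   8   8   8   8   8   8   8  14  14
  3   0   8   8   8   8   8   8   8   8  10  18  18
  4   0   8   8  16  16  16  16  16  16  16  18  18
  5   0   8   8  16  16  16  20  20  20  20  20  20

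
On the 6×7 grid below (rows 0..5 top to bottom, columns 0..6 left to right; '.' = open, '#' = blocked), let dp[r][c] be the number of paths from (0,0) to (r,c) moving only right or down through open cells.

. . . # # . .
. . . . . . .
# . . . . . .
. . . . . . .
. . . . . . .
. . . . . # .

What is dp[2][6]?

17

r\c   0   1   2   3   4   5   6
  0   1   1   1   0   0   0   0
  1   1   2   3   3   3   3   3
  2   0   2   5   8  11  14  17
  3   0   2   7  15  26  40  57
  4   0   2   9  24  50  90 147
  5   0   2  11  35  85   0 147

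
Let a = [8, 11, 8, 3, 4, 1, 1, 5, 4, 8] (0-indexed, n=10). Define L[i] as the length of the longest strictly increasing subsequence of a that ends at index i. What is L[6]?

1

   i    0    1    2    3    4    5    6    7    8    9
a[i]    8   11    8    3    4    1    1    5    4    8
L[i]    1    2    1    1    2    1    1    3    2    4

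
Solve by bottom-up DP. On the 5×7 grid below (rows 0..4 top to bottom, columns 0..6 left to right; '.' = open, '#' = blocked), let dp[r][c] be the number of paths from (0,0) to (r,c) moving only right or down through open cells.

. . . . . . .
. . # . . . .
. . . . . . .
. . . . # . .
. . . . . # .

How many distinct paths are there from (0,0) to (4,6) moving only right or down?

r\c   0   1   2   3   4   5   6
  0   1   1   1   1   1   1   1
  1   1   2   0   1   2   3   4
  2   1   3   3   4   6   9  13
  3   1   4   7  11   0   9  22
  4   1   5  12  23  23   0  22

22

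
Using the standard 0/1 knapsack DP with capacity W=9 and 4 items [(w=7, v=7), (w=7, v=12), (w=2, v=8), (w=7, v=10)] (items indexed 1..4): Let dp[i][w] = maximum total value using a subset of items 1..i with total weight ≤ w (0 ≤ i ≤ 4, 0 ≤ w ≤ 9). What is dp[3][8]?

12

i\w   0   1   2   3   4   5   6   7   8   9
  0   0   0   0   0   0   0   0   0   0   0
  1   0   0   0   0   0   0   0   7   7   7
  2   0   0   0   0   0   0   0  12  12  12
  3   0   0   8   8   8   8   8  12  12  20
  4   0   0   8   8   8   8   8  12  12  20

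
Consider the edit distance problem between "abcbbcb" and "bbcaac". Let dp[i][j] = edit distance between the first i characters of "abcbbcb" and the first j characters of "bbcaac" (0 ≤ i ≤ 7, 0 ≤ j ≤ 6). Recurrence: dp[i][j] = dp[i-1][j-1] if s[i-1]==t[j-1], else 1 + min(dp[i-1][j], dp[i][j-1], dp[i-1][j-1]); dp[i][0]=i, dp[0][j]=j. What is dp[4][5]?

   ''  b  b  c  a  a  c
''  0  1  2  3  4  5  6
 a  1  1  2  3  3  4  5
 b  2  1  1  2  3  4  5
 c  3  2  2  1  2  3  4
 b  4  3  2  2  2  3  4
 b  5  4  3  3  3  3  4
 c  6  5  4  3  4  4  3
 b  7  6  5  4  4  5  4

3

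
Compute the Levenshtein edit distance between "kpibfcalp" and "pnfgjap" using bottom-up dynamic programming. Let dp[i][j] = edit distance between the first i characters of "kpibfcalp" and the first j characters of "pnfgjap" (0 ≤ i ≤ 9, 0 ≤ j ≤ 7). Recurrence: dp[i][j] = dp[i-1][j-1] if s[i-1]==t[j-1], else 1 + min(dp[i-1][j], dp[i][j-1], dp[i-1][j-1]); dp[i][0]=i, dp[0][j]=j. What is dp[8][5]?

6

   ''  p  n  f  g  j  a  p
''  0  1  2  3  4  5  6  7
 k  1  1  2  3  4  5  6  7
 p  2  1  2  3  4  5  6  6
 i  3  2  2  3  4  5  6  7
 b  4  3  3  3  4  5  6  7
 f  5  4  4  3  4  5  6  7
 c  6  5  5  4  4  5  6  7
 a  7  6  6  5  5  5  5  6
 l  8  7  7  6  6  6  6  6
 p  9  8  8  7  7  7  7  6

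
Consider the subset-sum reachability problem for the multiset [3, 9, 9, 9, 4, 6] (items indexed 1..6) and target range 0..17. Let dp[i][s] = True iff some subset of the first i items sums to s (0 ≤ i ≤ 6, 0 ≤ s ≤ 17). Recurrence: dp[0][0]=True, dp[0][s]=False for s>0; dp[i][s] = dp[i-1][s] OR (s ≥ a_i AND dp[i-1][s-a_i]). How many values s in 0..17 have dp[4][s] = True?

4

i\s   0   1   2   3   4   5   6   7   8   9  10  11  12  13  14  15  16  17
  0   T   F   F   F   F   F   F   F   F   F   F   F   F   F   F   F   F   F
  1   T   F   F   T   F   F   F   F   F   F   F   F   F   F   F   F   F   F
  2   T   F   F   T   F   F   F   F   F   T   F   F   T   F   F   F   F   F
  3   T   F   F   T   F   F   F   F   F   T   F   F   T   F   F   F   F   F
  4   T   F   F   T   F   F   F   F   F   T   F   F   T   F   F   F   F   F
  5   T   F   F   T   T   F   F   T   F   T   F   F   T   T   F   F   T   F
  6   T   F   F   T   T   F   T   T   F   T   T   F   T   T   F   T   T   F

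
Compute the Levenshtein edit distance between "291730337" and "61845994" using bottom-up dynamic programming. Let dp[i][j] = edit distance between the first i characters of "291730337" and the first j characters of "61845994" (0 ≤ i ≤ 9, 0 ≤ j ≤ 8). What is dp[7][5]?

6

   ''  6  1  8  4  5  9  9  4
''  0  1  2  3  4  5  6  7  8
 2  1  1  2  3  4  5  6  7  8
 9  2  2  2  3  4  5  5  6  7
 1  3  3  2  3  4  5  6  6  7
 7  4  4  3  3  4  5  6  7  7
 3  5  5  4  4  4  5  6  7  8
 0  6  6  5  5  5  5  6  7  8
 3  7  7  6  6  6  6  6  7  8
 3  8  8  7  7  7  7  7  7  8
 7  9  9  8  8  8  8  8  8  8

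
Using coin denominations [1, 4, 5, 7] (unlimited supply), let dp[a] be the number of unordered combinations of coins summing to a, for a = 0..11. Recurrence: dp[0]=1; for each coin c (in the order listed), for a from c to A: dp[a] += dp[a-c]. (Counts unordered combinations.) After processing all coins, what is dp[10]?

after  coin     0     1     2     3     4     5     6     7     8     9    10    11
          1     1     1     1     1     1     1     1     1     1     1     1     1
          4     1     1     1     1     2     2     2     2     3     3     3     3
          5     1     1     1     1     2     3     3     3     4     5     6     6
          7     1     1     1     1     2     3     3     4     5     6     7     8

7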